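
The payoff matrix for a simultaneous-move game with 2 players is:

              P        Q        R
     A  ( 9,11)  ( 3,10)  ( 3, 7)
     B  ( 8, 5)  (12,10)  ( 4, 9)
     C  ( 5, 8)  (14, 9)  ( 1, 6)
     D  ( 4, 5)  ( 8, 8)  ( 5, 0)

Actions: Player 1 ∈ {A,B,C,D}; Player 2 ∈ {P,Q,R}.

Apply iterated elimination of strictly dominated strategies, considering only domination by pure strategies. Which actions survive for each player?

IESDS → P1:{A,B,C} P2:{P,Q}

P2 drop R (Q beats it: A:10>7 B:10>9 C:9>6 D:8>0)
P1 drop D (B beats it: P:8>4 Q:12>8)
P1→{A,B,C} P2→{P,Q}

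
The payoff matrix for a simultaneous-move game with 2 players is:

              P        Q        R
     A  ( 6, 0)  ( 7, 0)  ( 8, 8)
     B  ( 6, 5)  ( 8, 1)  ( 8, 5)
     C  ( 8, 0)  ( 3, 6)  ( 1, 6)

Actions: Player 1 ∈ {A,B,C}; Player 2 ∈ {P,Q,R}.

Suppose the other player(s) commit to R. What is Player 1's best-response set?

P1 best: {A,B}

u_1(A vs R) = 8
u_1(B vs R) = 8
u_1(C vs R) = 1
max payoff 8 at {A,B}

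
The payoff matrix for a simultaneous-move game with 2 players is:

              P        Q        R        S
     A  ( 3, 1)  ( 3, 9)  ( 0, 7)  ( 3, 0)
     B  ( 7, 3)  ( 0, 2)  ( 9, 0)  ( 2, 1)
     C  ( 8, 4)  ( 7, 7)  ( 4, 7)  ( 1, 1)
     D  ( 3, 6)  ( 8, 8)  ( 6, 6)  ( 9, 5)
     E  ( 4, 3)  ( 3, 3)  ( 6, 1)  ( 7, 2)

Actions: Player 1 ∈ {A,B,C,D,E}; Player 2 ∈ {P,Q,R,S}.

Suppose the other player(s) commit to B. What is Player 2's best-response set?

BR_2 = {P}

u_2(P vs B) = 3
u_2(Q vs B) = 2
u_2(R vs B) = 0
u_2(S vs B) = 1
max payoff 3 at {P}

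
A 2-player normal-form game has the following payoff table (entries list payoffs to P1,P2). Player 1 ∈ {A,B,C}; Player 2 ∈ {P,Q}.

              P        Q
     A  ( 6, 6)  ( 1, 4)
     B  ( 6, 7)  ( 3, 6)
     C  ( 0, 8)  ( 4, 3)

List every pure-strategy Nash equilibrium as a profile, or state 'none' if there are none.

(A,P): NE
(A,Q): not NE [P1→C gives 4>1; P2→P gives 6>4]
(B,P): NE
(B,Q): not NE [P1→C gives 4>3; P2→P gives 7>6]
(C,P): not NE [P1→B gives 6>0]
(C,Q): not NE [P2→P gives 8>3]

Nash profiles: (A,P), (B,P)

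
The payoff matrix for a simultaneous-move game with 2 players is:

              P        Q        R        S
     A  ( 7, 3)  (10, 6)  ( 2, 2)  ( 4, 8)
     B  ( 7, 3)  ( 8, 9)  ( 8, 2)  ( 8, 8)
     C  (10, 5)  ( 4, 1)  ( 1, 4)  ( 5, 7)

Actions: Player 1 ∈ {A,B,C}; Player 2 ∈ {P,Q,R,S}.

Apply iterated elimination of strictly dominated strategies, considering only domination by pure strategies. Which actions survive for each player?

P2 drop P (S beats it: A:8>3 B:8>3 C:7>5)
P1 drop C (B beats it: Q:8>4 R:8>1 S:8>5)
P2 drop R (Q beats it: A:6>2 B:9>2)
P1→{A,B} P2→{Q,S}

IESDS → P1:{A,B} P2:{Q,S}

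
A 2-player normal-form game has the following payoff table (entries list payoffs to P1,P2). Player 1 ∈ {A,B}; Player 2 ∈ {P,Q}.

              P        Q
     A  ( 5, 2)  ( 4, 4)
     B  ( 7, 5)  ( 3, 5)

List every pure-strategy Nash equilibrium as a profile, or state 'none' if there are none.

(A,P): not NE [P1→B gives 7>5; P2→Q gives 4>2]
(A,Q): NE
(B,P): NE
(B,Q): not NE [P1→A gives 4>3]

PSNE = {(A,Q), (B,P)}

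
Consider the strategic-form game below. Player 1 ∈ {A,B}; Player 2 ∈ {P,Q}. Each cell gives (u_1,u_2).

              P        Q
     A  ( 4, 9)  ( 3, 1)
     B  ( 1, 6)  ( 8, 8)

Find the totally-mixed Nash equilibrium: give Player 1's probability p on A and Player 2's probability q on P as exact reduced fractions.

P1 indiff ⇒ q·4+(1-q)·3 = q·1+(1-q)·8 ⇒ q(3) = (1-q)(5) ⇒ q = 5/8
P2 indiff ⇒ p·9+(1-p)·6 = p·1+(1-p)·8 ⇒ p(8) = (1-p)(2) ⇒ p = 1/5

P1 mixes 1/5 on A; P2 mixes 5/8 on P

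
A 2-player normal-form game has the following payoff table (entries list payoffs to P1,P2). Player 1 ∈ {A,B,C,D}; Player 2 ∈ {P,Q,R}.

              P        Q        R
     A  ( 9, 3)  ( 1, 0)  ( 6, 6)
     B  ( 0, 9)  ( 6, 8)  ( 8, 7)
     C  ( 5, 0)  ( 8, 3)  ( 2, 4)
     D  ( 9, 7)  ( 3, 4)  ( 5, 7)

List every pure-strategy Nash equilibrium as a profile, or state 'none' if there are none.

(A,P): not NE [P2→R gives 6>3]
(A,Q): not NE [P1→C gives 8>1; P2→R gives 6>0]
(A,R): not NE [P1→B gives 8>6]
(B,P): not NE [P1→D gives 9>0]
(B,Q): not NE [P1→C gives 8>6; P2→P gives 9>8]
(B,R): not NE [P2→P gives 9>7]
(C,P): not NE [P1→D gives 9>5; P2→R gives 4>0]
(C,Q): not NE [P2→R gives 4>3]
(C,R): not NE [P1→B gives 8>2]
(D,P): NE
(D,Q): not NE [P1→C gives 8>3; P2→R gives 7>4]
(D,R): not NE [P1→B gives 8>5]

NE set: (D,P)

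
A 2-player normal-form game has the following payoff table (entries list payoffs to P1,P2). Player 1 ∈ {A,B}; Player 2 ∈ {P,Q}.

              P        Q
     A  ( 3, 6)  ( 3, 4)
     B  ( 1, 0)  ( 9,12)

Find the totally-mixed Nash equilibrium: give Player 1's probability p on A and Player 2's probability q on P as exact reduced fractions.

P1 indiff ⇒ q·3+(1-q)·3 = q·1+(1-q)·9 ⇒ q(2) = (1-q)(6) ⇒ q = 3/4
P2 indiff ⇒ p·6+(1-p)·0 = p·4+(1-p)·12 ⇒ p(2) = (1-p)(12) ⇒ p = 6/7

P1 mixes 6/7 on A; P2 mixes 3/4 on P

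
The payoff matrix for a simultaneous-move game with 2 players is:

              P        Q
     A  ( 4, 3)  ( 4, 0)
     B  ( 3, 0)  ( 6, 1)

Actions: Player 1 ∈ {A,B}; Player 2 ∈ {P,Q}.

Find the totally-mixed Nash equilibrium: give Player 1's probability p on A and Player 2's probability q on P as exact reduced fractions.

P1 mixes 1/4 on A; P2 mixes 2/3 on P

P1 indiff ⇒ q·4+(1-q)·4 = q·3+(1-q)·6 ⇒ q(1) = (1-q)(2) ⇒ q = 2/3
P2 indiff ⇒ p·3+(1-p)·0 = p·0+(1-p)·1 ⇒ p(3) = (1-p)(1) ⇒ p = 1/4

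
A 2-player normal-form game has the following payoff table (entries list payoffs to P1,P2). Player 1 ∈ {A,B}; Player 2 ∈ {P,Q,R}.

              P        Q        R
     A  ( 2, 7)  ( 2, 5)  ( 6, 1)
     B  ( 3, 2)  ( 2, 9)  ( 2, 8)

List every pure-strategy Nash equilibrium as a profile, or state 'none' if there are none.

(A,P): not NE [P1→B gives 3>2]
(A,Q): not NE [P2→P gives 7>5]
(A,R): not NE [P2→P gives 7>1]
(B,P): not NE [P2→Q gives 9>2]
(B,Q): NE
(B,R): not NE [P1→A gives 6>2; P2→Q gives 9>8]

NE set: (B,Q)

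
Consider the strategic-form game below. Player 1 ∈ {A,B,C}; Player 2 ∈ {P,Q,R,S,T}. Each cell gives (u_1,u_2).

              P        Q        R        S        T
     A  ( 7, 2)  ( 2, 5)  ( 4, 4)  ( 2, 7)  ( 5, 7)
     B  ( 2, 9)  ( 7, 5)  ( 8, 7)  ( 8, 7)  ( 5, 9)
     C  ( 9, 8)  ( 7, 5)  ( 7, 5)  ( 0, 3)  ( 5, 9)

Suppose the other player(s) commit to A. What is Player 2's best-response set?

u_2(P vs A) = 2
u_2(Q vs A) = 5
u_2(R vs A) = 4
u_2(S vs A) = 7
u_2(T vs A) = 7
max payoff 7 at {S,T}

P2 best: {S,T}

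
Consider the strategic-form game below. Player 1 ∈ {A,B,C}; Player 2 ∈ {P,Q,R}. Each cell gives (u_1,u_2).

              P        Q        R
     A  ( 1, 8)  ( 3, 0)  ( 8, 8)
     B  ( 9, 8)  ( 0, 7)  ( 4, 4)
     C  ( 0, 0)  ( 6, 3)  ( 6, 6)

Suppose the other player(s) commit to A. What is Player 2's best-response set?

argmax u_2 = {P,R}

u_2(P vs A) = 8
u_2(Q vs A) = 0
u_2(R vs A) = 8
max payoff 8 at {P,R}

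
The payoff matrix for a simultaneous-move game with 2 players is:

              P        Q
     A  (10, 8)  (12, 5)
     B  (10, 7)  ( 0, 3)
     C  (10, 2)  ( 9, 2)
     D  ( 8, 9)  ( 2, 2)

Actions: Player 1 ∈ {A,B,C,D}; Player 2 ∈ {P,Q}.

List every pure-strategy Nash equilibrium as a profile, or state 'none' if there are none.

(A,P): NE
(A,Q): not NE [P2→P gives 8>5]
(B,P): NE
(B,Q): not NE [P1→A gives 12>0; P2→P gives 7>3]
(C,P): NE
(C,Q): not NE [P1→A gives 12>9]
(D,P): not NE [P1→C gives 10>8]
(D,Q): not NE [P1→A gives 12>2; P2→P gives 9>2]

NE set: (A,P), (B,P), (C,P)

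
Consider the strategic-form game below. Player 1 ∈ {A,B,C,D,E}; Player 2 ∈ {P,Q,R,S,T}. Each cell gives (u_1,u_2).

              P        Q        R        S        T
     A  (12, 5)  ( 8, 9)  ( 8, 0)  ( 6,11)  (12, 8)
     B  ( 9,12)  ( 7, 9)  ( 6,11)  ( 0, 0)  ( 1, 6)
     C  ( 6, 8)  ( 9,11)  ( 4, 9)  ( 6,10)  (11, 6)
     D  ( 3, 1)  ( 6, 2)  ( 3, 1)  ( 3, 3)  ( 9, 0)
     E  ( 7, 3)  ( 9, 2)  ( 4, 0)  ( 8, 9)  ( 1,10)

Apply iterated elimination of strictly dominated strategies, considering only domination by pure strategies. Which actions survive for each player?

P1 drop B (A beats it: P:12>9 Q:8>7 R:8>6 S:6>0 T:12>1)
P1 drop D (A beats it: P:12>3 Q:8>6 R:8>3 S:6>3 T:12>9)
P2 drop P (S beats it: A:11>5 C:10>8 E:9>3)
P2 drop R (Q beats it: A:9>0 C:11>9 E:2>0)
P1→{A,C,E} P2→{Q,S,T}

IESDS → P1:{A,C,E} P2:{Q,S,T}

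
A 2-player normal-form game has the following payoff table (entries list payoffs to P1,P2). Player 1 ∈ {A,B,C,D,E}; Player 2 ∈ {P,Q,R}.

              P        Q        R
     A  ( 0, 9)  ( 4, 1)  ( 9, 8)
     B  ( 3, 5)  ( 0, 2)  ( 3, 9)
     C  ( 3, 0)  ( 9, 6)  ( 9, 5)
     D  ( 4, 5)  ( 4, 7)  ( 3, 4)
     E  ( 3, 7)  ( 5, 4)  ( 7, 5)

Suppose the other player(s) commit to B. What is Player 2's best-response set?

u_2(P vs B) = 5
u_2(Q vs B) = 2
u_2(R vs B) = 9
max payoff 9 at {R}

BR_2 = {R}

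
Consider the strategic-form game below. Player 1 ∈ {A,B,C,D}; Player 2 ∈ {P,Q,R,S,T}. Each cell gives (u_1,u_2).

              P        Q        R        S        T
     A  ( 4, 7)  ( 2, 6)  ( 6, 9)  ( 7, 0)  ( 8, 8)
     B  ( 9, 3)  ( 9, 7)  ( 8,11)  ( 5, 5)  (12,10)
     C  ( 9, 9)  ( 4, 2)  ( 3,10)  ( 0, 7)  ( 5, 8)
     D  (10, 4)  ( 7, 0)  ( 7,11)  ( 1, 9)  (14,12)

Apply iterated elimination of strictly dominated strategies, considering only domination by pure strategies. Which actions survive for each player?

Remaining: P1:{B,D} P2:{R,T}

P1 drop C (D beats it: P:10>9 Q:7>4 R:7>3 S:1>0 T:14>5)
P2 drop P (R beats it: A:9>7 B:11>3 D:11>4)
P2 drop Q (R beats it: A:9>6 B:11>7 D:11>0)
P2 drop S (R beats it: A:9>0 B:11>5 D:11>9)
P1 drop A (B beats it: R:8>6 T:12>8)
P1→{B,D} P2→{R,T}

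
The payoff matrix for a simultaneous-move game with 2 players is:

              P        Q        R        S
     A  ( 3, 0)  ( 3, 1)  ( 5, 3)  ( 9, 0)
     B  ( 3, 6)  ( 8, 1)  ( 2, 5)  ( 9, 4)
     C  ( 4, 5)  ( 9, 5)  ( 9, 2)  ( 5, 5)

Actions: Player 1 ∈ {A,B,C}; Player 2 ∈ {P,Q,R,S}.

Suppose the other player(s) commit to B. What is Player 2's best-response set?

P2 best: {P}

u_2(P vs B) = 6
u_2(Q vs B) = 1
u_2(R vs B) = 5
u_2(S vs B) = 4
max payoff 6 at {P}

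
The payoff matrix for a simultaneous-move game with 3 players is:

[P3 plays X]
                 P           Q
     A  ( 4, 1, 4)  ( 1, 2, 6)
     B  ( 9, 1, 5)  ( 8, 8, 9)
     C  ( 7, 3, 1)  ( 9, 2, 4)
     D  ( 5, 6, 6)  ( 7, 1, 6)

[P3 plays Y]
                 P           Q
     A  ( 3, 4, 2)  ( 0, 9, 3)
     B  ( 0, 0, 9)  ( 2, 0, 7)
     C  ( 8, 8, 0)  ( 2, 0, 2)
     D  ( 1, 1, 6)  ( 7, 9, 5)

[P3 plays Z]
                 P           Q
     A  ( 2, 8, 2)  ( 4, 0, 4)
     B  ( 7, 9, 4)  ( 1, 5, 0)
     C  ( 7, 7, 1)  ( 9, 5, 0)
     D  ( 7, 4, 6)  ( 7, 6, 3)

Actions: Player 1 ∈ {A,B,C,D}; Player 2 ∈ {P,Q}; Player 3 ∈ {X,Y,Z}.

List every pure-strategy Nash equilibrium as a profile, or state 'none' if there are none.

NE set: (C,P,Z)

(A,P,X): not NE [P1→B gives 9>4; P2→Q gives 2>1]
(A,P,Y): not NE [P1→C gives 8>3; P2→Q gives 9>4; P3→X gives 4>2]
(A,P,Z): not NE [P1→D gives 7>2; P3→X gives 4>2]
(A,Q,X): not NE [P1→C gives 9>1]
(A,Q,Y): not NE [P1→D gives 7>0; P3→X gives 6>3]
(A,Q,Z): not NE [P1→C gives 9>4; P2→P gives 8>0; P3→X gives 6>4]
(B,P,X): not NE [P2→Q gives 8>1; P3→Y gives 9>5]
(B,P,Y): not NE [P1→C gives 8>0]
(B,P,Z): not NE [P3→Y gives 9>4]
(B,Q,X): not NE [P1→C gives 9>8]
(B,Q,Y): not NE [P1→D gives 7>2; P3→X gives 9>7]
(B,Q,Z): not NE [P1→C gives 9>1; P2→P gives 9>5; P3→X gives 9>0]
(C,P,X): not NE [P1→B gives 9>7]
(C,P,Y): not NE [P3→Z gives 1>0]
(C,P,Z): NE
(C,Q,X): not NE [P2→P gives 3>2]
(C,Q,Y): not NE [P1→D gives 7>2; P2→P gives 8>0; P3→X gives 4>2]
(C,Q,Z): not NE [P2→P gives 7>5; P3→X gives 4>0]
(D,P,X): not NE [P1→B gives 9>5]
(D,P,Y): not NE [P1→C gives 8>1; P2→Q gives 9>1]
(D,P,Z): not NE [P2→Q gives 6>4]
(D,Q,X): not NE [P1→C gives 9>7; P2→P gives 6>1]
(D,Q,Y): not NE [P3→X gives 6>5]
(D,Q,Z): not NE [P1→C gives 9>7; P3→X gives 6>3]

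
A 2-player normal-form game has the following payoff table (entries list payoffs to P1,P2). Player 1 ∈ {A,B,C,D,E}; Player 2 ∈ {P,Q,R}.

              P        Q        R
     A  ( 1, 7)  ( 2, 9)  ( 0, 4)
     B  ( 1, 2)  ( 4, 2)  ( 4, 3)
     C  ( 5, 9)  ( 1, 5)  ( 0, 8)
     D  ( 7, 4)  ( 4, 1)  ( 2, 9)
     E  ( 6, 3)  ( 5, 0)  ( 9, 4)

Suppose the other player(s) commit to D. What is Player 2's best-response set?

u_2(P vs D) = 4
u_2(Q vs D) = 1
u_2(R vs D) = 9
max payoff 9 at {R}

argmax u_2 = {R}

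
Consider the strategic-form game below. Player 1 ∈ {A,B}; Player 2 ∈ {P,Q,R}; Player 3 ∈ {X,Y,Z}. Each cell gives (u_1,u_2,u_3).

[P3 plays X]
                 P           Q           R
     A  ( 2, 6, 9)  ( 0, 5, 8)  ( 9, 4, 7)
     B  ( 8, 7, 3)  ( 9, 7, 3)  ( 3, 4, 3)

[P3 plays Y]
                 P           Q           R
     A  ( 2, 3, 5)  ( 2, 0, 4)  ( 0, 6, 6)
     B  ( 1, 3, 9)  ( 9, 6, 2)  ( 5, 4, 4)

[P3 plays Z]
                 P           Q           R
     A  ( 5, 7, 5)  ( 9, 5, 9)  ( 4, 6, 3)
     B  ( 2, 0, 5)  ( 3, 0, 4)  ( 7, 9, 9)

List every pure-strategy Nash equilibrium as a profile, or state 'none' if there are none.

PSNE = {(B,R,Z)}

(A,P,X): not NE [P1→B gives 8>2]
(A,P,Y): not NE [P2→R gives 6>3; P3→X gives 9>5]
(A,P,Z): not NE [P3→X gives 9>5]
(A,Q,X): not NE [P1→B gives 9>0; P2→P gives 6>5; P3→Z gives 9>8]
(A,Q,Y): not NE [P1→B gives 9>2; P2→R gives 6>0; P3→Z gives 9>4]
(A,Q,Z): not NE [P2→P gives 7>5]
(A,R,X): not NE [P2→P gives 6>4]
(A,R,Y): not NE [P1→B gives 5>0; P3→X gives 7>6]
(A,R,Z): not NE [P1→B gives 7>4; P2→P gives 7>6; P3→X gives 7>3]
(B,P,X): not NE [P3→Y gives 9>3]
(B,P,Y): not NE [P1→A gives 2>1; P2→Q gives 6>3]
(B,P,Z): not NE [P1→A gives 5>2; P2→R gives 9>0; P3→Y gives 9>5]
(B,Q,X): not NE [P3→Z gives 4>3]
(B,Q,Y): not NE [P3→Z gives 4>2]
(B,Q,Z): not NE [P1→A gives 9>3; P2→R gives 9>0]
(B,R,X): not NE [P1→A gives 9>3; P2→Q gives 7>4; P3→Z gives 9>3]
(B,R,Y): not NE [P2→Q gives 6>4; P3→Z gives 9>4]
(B,R,Z): NE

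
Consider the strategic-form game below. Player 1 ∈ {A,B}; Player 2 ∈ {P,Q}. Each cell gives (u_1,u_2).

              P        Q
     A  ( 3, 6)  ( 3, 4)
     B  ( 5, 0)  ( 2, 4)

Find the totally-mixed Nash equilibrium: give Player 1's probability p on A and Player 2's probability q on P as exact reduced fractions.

p=2/3, q=1/3

P1 indiff ⇒ q·3+(1-q)·3 = q·5+(1-q)·2 ⇒ q(-2) = (1-q)(-1) ⇒ q = 1/3
P2 indiff ⇒ p·6+(1-p)·0 = p·4+(1-p)·4 ⇒ p(2) = (1-p)(4) ⇒ p = 2/3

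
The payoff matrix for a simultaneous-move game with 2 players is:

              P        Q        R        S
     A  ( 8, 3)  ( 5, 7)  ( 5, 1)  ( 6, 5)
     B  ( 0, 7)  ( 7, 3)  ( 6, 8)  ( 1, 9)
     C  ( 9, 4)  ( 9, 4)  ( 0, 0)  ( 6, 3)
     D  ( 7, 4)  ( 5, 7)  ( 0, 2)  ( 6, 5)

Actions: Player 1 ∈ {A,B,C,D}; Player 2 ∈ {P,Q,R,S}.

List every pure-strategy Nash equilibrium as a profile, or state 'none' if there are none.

PSNE = {(C,P), (C,Q)}

(A,P): not NE [P1→C gives 9>8; P2→Q gives 7>3]
(A,Q): not NE [P1→C gives 9>5]
(A,R): not NE [P1→B gives 6>5; P2→Q gives 7>1]
(A,S): not NE [P2→Q gives 7>5]
(B,P): not NE [P1→C gives 9>0; P2→S gives 9>7]
(B,Q): not NE [P1→C gives 9>7; P2→S gives 9>3]
(B,R): not NE [P2→S gives 9>8]
(B,S): not NE [P1→D gives 6>1]
(C,P): NE
(C,Q): NE
(C,R): not NE [P1→B gives 6>0; P2→Q gives 4>0]
(C,S): not NE [P2→Q gives 4>3]
(D,P): not NE [P1→C gives 9>7; P2→Q gives 7>4]
(D,Q): not NE [P1→C gives 9>5]
(D,R): not NE [P1→B gives 6>0; P2→Q gives 7>2]
(D,S): not NE [P2→Q gives 7>5]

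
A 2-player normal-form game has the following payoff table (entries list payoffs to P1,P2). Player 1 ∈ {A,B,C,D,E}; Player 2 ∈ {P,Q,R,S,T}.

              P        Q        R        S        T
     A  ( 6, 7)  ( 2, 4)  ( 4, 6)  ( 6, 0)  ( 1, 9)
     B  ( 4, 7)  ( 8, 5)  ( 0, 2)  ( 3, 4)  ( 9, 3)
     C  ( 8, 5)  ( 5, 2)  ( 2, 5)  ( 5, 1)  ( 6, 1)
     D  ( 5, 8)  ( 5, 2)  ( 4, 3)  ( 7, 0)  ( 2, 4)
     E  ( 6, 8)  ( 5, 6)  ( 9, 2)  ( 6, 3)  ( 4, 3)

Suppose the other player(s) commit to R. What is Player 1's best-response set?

u_1(A vs R) = 4
u_1(B vs R) = 0
u_1(C vs R) = 2
u_1(D vs R) = 4
u_1(E vs R) = 9
max payoff 9 at {E}

argmax u_1 = {E}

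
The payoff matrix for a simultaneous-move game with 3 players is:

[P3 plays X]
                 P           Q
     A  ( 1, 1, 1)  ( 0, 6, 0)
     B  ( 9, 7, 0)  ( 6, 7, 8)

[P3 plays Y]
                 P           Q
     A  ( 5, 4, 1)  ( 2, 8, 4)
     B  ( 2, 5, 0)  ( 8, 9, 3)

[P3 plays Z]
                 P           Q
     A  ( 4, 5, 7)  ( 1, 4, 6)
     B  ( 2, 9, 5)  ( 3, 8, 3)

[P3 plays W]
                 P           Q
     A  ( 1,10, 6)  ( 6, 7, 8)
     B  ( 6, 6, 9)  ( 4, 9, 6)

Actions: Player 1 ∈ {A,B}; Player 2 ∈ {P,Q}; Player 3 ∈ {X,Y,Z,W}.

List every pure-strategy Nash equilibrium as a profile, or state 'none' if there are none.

NE set: (A,P,Z), (B,Q,X)

(A,P,X): not NE [P1→B gives 9>1; P2→Q gives 6>1; P3→Z gives 7>1]
(A,P,Y): not NE [P2→Q gives 8>4; P3→Z gives 7>1]
(A,P,Z): NE
(A,P,W): not NE [P1→B gives 6>1; P3→Z gives 7>6]
(A,Q,X): not NE [P1→B gives 6>0; P3→W gives 8>0]
(A,Q,Y): not NE [P1→B gives 8>2; P3→W gives 8>4]
(A,Q,Z): not NE [P1→B gives 3>1; P2→P gives 5>4; P3→W gives 8>6]
(A,Q,W): not NE [P2→P gives 10>7]
(B,P,X): not NE [P3→W gives 9>0]
(B,P,Y): not NE [P1→A gives 5>2; P2→Q gives 9>5; P3→W gives 9>0]
(B,P,Z): not NE [P1→A gives 4>2; P3→W gives 9>5]
(B,P,W): not NE [P2→Q gives 9>6]
(B,Q,X): NE
(B,Q,Y): not NE [P3→X gives 8>3]
(B,Q,Z): not NE [P2→P gives 9>8; P3→X gives 8>3]
(B,Q,W): not NE [P1→A gives 6>4; P3→X gives 8>6]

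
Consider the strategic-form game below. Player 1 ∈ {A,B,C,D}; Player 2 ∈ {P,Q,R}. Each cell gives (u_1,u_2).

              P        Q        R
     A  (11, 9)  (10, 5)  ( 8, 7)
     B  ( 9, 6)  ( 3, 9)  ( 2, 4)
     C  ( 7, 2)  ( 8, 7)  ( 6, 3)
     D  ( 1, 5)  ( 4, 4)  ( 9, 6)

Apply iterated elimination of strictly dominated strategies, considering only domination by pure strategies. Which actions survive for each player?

P1 drop B (A beats it: P:11>9 Q:10>3 R:8>2)
P1 drop C (A beats it: P:11>7 Q:10>8 R:8>6)
P2 drop Q (P beats it: A:9>5 D:5>4)
P1→{A,D} P2→{P,R}

IESDS → P1:{A,D} P2:{P,R}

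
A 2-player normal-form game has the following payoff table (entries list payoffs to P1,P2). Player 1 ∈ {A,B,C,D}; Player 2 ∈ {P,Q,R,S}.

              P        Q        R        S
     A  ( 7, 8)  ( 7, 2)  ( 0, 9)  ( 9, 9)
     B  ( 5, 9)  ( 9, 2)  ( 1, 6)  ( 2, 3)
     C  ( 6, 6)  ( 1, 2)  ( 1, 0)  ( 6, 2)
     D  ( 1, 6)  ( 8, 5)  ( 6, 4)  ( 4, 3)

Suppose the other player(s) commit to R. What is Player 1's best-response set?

u_1(A vs R) = 0
u_1(B vs R) = 1
u_1(C vs R) = 1
u_1(D vs R) = 6
max payoff 6 at {D}

argmax u_1 = {D}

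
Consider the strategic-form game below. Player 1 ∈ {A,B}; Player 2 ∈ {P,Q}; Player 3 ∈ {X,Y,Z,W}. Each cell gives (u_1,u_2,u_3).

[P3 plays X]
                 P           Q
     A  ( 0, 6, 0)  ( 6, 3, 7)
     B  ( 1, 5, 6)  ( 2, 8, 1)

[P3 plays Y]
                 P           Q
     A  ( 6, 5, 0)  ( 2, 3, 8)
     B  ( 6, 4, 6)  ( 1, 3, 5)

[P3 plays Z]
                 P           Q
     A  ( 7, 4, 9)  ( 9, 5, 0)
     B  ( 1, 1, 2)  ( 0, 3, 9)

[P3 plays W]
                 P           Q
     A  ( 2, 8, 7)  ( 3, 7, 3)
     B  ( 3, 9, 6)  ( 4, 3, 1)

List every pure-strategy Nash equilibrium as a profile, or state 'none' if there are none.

(A,P,X): not NE [P1→B gives 1>0; P3→Z gives 9>0]
(A,P,Y): not NE [P3→Z gives 9>0]
(A,P,Z): not NE [P2→Q gives 5>4]
(A,P,W): not NE [P1→B gives 3>2; P3→Z gives 9>7]
(A,Q,X): not NE [P2→P gives 6>3; P3→Y gives 8>7]
(A,Q,Y): not NE [P2→P gives 5>3]
(A,Q,Z): not NE [P3→Y gives 8>0]
(A,Q,W): not NE [P1→B gives 4>3; P2→P gives 8>7; P3→Y gives 8>3]
(B,P,X): not NE [P2→Q gives 8>5]
(B,P,Y): NE
(B,P,Z): not NE [P1→A gives 7>1; P2→Q gives 3>1; P3→W gives 6>2]
(B,P,W): NE
(B,Q,X): not NE [P1→A gives 6>2; P3→Z gives 9>1]
(B,Q,Y): not NE [P1→A gives 2>1; P2→P gives 4>3; P3→Z gives 9>5]
(B,Q,Z): not NE [P1→A gives 9>0]
(B,Q,W): not NE [P2→P gives 9>3; P3→Z gives 9>1]

Nash profiles: (B,P,Y), (B,P,W)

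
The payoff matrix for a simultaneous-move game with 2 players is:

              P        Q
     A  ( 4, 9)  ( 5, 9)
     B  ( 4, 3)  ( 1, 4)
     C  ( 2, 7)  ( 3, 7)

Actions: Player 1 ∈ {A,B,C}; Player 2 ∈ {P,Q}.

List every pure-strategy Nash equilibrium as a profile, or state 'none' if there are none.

(A,P): NE
(A,Q): NE
(B,P): not NE [P2→Q gives 4>3]
(B,Q): not NE [P1→A gives 5>1]
(C,P): not NE [P1→B gives 4>2]
(C,Q): not NE [P1→A gives 5>3]

NE set: (A,P), (A,Q)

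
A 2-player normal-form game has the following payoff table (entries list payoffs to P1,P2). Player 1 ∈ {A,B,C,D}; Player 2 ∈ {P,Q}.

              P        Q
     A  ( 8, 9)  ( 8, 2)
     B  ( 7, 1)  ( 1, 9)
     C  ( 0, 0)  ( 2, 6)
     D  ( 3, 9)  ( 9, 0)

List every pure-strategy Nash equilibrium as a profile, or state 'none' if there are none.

Nash profiles: (A,P)

(A,P): NE
(A,Q): not NE [P1→D gives 9>8; P2→P gives 9>2]
(B,P): not NE [P1→A gives 8>7; P2→Q gives 9>1]
(B,Q): not NE [P1→D gives 9>1]
(C,P): not NE [P1→A gives 8>0; P2→Q gives 6>0]
(C,Q): not NE [P1→D gives 9>2]
(D,P): not NE [P1→A gives 8>3]
(D,Q): not NE [P2→P gives 9>0]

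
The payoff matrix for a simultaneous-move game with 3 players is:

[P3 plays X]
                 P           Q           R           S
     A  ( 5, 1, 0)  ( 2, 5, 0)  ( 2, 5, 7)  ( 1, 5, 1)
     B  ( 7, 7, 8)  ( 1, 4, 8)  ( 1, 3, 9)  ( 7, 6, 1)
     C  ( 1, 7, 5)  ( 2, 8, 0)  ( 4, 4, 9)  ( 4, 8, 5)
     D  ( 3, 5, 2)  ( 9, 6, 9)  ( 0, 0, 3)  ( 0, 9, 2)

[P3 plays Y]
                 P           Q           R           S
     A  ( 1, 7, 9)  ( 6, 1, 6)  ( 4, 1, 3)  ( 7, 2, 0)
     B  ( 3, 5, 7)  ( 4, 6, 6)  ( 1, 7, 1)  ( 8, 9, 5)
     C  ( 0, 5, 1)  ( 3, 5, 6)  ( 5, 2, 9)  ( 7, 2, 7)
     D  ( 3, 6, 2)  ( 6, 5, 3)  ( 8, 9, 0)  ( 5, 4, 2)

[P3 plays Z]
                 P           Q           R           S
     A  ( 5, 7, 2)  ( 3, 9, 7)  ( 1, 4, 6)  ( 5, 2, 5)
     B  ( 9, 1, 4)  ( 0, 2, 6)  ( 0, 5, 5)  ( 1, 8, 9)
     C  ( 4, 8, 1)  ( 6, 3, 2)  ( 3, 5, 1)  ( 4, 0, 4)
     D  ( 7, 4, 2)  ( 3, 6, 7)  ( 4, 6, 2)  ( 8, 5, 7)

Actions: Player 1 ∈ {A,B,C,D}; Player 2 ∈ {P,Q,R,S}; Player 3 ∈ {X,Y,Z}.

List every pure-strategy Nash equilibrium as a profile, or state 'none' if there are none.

PSNE = {(B,P,X)}

(A,P,X): not NE [P1→B gives 7>5; P2→S gives 5>1; P3→Y gives 9>0]
(A,P,Y): not NE [P1→D gives 3>1]
(A,P,Z): not NE [P1→B gives 9>5; P2→Q gives 9>7; P3→Y gives 9>2]
(A,Q,X): not NE [P1→D gives 9>2; P3→Z gives 7>0]
(A,Q,Y): not NE [P2→P gives 7>1; P3→Z gives 7>6]
(A,Q,Z): not NE [P1→C gives 6>3]
(A,R,X): not NE [P1→C gives 4>2]
(A,R,Y): not NE [P1→D gives 8>4; P2→P gives 7>1; P3→X gives 7>3]
(A,R,Z): not NE [P1→D gives 4>1; P2→Q gives 9>4; P3→X gives 7>6]
(A,S,X): not NE [P1→B gives 7>1; P3→Z gives 5>1]
(A,S,Y): not NE [P1→B gives 8>7; P2→P gives 7>2; P3→Z gives 5>0]
(A,S,Z): not NE [P1→D gives 8>5; P2→Q gives 9>2]
(B,P,X): NE
(B,P,Y): not NE [P2→S gives 9>5; P3→X gives 8>7]
(B,P,Z): not NE [P2→S gives 8>1; P3→X gives 8>4]
(B,Q,X): not NE [P1→D gives 9>1; P2→P gives 7>4]
(B,Q,Y): not NE [P1→D gives 6>4; P2→S gives 9>6; P3→X gives 8>6]
(B,Q,Z): not NE [P1→C gives 6>0; P2→S gives 8>2; P3→X gives 8>6]
(B,R,X): not NE [P1→C gives 4>1; P2→P gives 7>3]
(B,R,Y): not NE [P1→D gives 8>1; P2→S gives 9>7; P3→X gives 9>1]
(B,R,Z): not NE [P1→D gives 4>0; P2→S gives 8>5; P3→X gives 9>5]
(B,S,X): not NE [P2→P gives 7>6; P3→Z gives 9>1]
(B,S,Y): not NE [P3→Z gives 9>5]
(B,S,Z): not NE [P1→D gives 8>1]
(C,P,X): not NE [P1→B gives 7>1; P2→S gives 8>7]
(C,P,Y): not NE [P1→D gives 3>0; P3→X gives 5>1]
(C,P,Z): not NE [P1→B gives 9>4; P3→X gives 5>1]
(C,Q,X): not NE [P1→D gives 9>2; P3→Y gives 6>0]
(C,Q,Y): not NE [P1→D gives 6>3]
(C,Q,Z): not NE [P2→P gives 8>3; P3→Y gives 6>2]
(C,R,X): not NE [P2→S gives 8>4]
(C,R,Y): not NE [P1→D gives 8>5; P2→Q gives 5>2]
(C,R,Z): not NE [P1→D gives 4>3; P2→P gives 8>5; P3→Y gives 9>1]
(C,S,X): not NE [P1→B gives 7>4; P3→Y gives 7>5]
(C,S,Y): not NE [P1→B gives 8>7; P2→Q gives 5>2]
(C,S,Z): not NE [P1→D gives 8>4; P2→P gives 8>0; P3→Y gives 7>4]
(D,P,X): not NE [P1→B gives 7>3; P2→S gives 9>5]
(D,P,Y): not NE [P2→R gives 9>6]
(D,P,Z): not NE [P1→B gives 9>7; P2→R gives 6>4]
(D,Q,X): not NE [P2→S gives 9>6]
(D,Q,Y): not NE [P2→R gives 9>5; P3→X gives 9>3]
(D,Q,Z): not NE [P1→C gives 6>3; P3→X gives 9>7]
(D,R,X): not NE [P1→C gives 4>0; P2→S gives 9>0]
(D,R,Y): not NE [P3→X gives 3>0]
(D,R,Z): not NE [P3→X gives 3>2]
(D,S,X): not NE [P1→B gives 7>0; P3→Z gives 7>2]
(D,S,Y): not NE [P1→B gives 8>5; P2→R gives 9>4; P3→Z gives 7>2]
(D,S,Z): not NE [P2→R gives 6>5]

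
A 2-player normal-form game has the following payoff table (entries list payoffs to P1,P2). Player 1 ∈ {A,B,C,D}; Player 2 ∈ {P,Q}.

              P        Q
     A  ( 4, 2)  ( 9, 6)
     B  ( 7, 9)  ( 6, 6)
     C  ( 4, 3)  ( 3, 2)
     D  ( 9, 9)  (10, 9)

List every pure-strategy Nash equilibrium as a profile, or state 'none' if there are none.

(A,P): not NE [P1→D gives 9>4; P2→Q gives 6>2]
(A,Q): not NE [P1→D gives 10>9]
(B,P): not NE [P1→D gives 9>7]
(B,Q): not NE [P1→D gives 10>6; P2→P gives 9>6]
(C,P): not NE [P1→D gives 9>4]
(C,Q): not NE [P1→D gives 10>3; P2→P gives 3>2]
(D,P): NE
(D,Q): NE

PSNE = {(D,P), (D,Q)}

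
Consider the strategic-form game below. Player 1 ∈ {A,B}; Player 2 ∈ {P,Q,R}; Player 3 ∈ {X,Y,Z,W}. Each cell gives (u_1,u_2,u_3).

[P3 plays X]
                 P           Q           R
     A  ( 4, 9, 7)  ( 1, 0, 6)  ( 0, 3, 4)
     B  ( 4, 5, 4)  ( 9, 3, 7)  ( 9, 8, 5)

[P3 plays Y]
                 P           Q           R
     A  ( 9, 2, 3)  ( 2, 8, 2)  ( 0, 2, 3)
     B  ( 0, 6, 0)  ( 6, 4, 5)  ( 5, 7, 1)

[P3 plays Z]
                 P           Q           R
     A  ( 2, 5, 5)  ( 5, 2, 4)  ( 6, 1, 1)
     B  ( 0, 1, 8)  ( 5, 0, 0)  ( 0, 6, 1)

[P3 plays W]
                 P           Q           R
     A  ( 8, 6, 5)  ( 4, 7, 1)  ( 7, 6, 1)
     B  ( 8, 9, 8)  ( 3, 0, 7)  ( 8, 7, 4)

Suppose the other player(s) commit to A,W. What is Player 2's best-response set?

u_2(P vs A,W) = 6
u_2(Q vs A,W) = 7
u_2(R vs A,W) = 6
max payoff 7 at {Q}

P2 best: {Q}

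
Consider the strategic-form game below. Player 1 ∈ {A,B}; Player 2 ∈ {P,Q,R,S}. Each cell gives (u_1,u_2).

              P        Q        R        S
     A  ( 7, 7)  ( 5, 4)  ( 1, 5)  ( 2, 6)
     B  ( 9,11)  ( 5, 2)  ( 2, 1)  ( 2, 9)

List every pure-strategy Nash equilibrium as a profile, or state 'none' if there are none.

(A,P): not NE [P1→B gives 9>7]
(A,Q): not NE [P2→P gives 7>4]
(A,R): not NE [P1→B gives 2>1; P2→P gives 7>5]
(A,S): not NE [P2→P gives 7>6]
(B,P): NE
(B,Q): not NE [P2→P gives 11>2]
(B,R): not NE [P2→P gives 11>1]
(B,S): not NE [P2→P gives 11>9]

NE set: (B,P)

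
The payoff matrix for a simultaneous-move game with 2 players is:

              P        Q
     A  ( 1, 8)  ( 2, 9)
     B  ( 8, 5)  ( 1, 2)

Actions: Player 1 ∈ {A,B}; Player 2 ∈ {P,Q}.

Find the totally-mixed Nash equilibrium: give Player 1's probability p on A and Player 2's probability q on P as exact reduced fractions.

P1 indiff ⇒ q·1+(1-q)·2 = q·8+(1-q)·1 ⇒ q(-7) = (1-q)(-1) ⇒ q = 1/8
P2 indiff ⇒ p·8+(1-p)·5 = p·9+(1-p)·2 ⇒ p(-1) = (1-p)(-3) ⇒ p = 3/4

(p,q) = (3/4, 1/8)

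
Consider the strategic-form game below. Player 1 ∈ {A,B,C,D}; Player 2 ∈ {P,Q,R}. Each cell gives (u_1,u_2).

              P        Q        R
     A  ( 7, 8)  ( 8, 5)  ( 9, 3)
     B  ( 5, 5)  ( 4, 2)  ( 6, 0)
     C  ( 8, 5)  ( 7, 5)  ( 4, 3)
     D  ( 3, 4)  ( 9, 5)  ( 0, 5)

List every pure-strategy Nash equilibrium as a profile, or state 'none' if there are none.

(A,P): not NE [P1→C gives 8>7]
(A,Q): not NE [P1→D gives 9>8; P2→P gives 8>5]
(A,R): not NE [P2→P gives 8>3]
(B,P): not NE [P1→C gives 8>5]
(B,Q): not NE [P1→D gives 9>4; P2→P gives 5>2]
(B,R): not NE [P1→A gives 9>6; P2→P gives 5>0]
(C,P): NE
(C,Q): not NE [P1→D gives 9>7]
(C,R): not NE [P1→A gives 9>4; P2→Q gives 5>3]
(D,P): not NE [P1→C gives 8>3; P2→R gives 5>4]
(D,Q): NE
(D,R): not NE [P1→A gives 9>0]

NE set: (C,P), (D,Q)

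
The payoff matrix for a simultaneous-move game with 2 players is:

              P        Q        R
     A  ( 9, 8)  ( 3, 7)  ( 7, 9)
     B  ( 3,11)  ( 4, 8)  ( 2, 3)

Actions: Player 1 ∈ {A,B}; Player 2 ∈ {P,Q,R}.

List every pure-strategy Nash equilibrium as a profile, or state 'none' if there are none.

Nash profiles: (A,R)

(A,P): not NE [P2→R gives 9>8]
(A,Q): not NE [P1→B gives 4>3; P2→R gives 9>7]
(A,R): NE
(B,P): not NE [P1→A gives 9>3]
(B,Q): not NE [P2→P gives 11>8]
(B,R): not NE [P1→A gives 7>2; P2→P gives 11>3]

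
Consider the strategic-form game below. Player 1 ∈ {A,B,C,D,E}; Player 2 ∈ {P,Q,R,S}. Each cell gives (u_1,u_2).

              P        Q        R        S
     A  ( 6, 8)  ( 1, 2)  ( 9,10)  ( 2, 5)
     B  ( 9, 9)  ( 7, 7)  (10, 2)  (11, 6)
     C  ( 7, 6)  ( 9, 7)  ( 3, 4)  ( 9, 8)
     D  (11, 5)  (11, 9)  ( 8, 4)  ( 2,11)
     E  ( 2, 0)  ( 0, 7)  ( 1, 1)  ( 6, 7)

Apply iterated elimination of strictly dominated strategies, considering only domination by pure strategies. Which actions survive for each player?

P1 drop A (B beats it: P:9>6 Q:7>1 R:10>9 S:11>2)
P1 drop E (B beats it: P:9>2 Q:7>0 R:10>1 S:11>6)
P2 drop R (P beats it: B:9>2 C:6>4 D:5>4)
P1→{B,C,D} P2→{P,Q,S}

Survivors P1:{B,C,D} P2:{P,Q,S}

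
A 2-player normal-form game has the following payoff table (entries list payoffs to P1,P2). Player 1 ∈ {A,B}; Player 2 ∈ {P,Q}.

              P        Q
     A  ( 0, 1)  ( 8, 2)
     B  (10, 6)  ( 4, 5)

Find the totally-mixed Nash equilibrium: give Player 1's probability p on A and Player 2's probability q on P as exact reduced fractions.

P1 indiff ⇒ q·0+(1-q)·8 = q·10+(1-q)·4 ⇒ q(-10) = (1-q)(-4) ⇒ q = 2/7
P2 indiff ⇒ p·1+(1-p)·6 = p·2+(1-p)·5 ⇒ p(-1) = (1-p)(-1) ⇒ p = 1/2

p=1/2, q=2/7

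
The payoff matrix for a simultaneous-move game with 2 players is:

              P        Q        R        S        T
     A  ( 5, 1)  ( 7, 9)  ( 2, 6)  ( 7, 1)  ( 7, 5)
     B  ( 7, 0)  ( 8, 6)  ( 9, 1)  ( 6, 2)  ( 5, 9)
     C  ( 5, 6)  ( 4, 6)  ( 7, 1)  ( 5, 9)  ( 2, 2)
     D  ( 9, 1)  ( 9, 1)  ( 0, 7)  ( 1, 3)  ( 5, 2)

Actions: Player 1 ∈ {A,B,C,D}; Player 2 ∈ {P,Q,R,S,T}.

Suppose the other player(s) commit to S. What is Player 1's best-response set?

argmax u_1 = {A}

u_1(A vs S) = 7
u_1(B vs S) = 6
u_1(C vs S) = 5
u_1(D vs S) = 1
max payoff 7 at {A}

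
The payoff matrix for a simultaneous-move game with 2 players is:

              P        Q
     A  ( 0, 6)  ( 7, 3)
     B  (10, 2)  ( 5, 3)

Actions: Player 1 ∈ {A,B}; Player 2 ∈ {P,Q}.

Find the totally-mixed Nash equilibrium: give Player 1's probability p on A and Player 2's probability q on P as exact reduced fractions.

(p,q) = (1/4, 1/6)

P1 indiff ⇒ q·0+(1-q)·7 = q·10+(1-q)·5 ⇒ q(-10) = (1-q)(-2) ⇒ q = 1/6
P2 indiff ⇒ p·6+(1-p)·2 = p·3+(1-p)·3 ⇒ p(3) = (1-p)(1) ⇒ p = 1/4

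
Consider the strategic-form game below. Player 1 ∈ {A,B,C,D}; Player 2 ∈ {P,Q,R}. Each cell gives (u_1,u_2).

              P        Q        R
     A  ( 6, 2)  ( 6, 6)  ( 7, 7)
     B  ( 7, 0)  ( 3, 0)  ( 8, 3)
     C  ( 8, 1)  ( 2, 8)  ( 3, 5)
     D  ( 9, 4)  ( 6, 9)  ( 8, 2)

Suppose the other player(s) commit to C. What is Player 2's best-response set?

u_2(P vs C) = 1
u_2(Q vs C) = 8
u_2(R vs C) = 5
max payoff 8 at {Q}

BR_2 = {Q}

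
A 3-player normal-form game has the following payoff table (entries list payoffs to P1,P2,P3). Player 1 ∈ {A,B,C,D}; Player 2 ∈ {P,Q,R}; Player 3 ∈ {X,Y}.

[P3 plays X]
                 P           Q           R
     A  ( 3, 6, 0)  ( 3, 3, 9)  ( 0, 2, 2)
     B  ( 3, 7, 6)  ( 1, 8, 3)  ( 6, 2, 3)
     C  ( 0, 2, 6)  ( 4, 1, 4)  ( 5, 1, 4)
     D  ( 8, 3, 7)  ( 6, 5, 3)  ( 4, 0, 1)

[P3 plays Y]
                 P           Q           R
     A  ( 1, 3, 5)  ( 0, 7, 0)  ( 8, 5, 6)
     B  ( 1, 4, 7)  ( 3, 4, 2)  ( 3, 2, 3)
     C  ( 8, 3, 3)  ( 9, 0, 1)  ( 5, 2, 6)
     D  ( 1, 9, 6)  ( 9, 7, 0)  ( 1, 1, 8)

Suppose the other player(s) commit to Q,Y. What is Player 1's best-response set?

u_1(A vs Q,Y) = 0
u_1(B vs Q,Y) = 3
u_1(C vs Q,Y) = 9
u_1(D vs Q,Y) = 9
max payoff 9 at {C,D}

argmax u_1 = {C,D}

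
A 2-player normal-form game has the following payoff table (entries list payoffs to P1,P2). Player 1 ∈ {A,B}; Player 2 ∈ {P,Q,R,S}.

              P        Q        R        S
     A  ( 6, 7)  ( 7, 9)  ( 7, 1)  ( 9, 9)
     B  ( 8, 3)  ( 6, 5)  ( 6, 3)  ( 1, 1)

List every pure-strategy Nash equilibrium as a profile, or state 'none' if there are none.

PSNE = {(A,Q), (A,S)}

(A,P): not NE [P1→B gives 8>6; P2→S gives 9>7]
(A,Q): NE
(A,R): not NE [P2→S gives 9>1]
(A,S): NE
(B,P): not NE [P2→Q gives 5>3]
(B,Q): not NE [P1→A gives 7>6]
(B,R): not NE [P1→A gives 7>6; P2→Q gives 5>3]
(B,S): not NE [P1→A gives 9>1; P2→Q gives 5>1]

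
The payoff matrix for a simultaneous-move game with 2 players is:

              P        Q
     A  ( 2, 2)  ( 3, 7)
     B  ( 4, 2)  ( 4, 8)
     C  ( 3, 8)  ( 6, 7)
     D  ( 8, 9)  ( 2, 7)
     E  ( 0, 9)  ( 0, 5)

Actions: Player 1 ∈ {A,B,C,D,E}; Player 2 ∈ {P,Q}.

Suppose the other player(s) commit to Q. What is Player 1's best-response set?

argmax u_1 = {C}

u_1(A vs Q) = 3
u_1(B vs Q) = 4
u_1(C vs Q) = 6
u_1(D vs Q) = 2
u_1(E vs Q) = 0
max payoff 6 at {C}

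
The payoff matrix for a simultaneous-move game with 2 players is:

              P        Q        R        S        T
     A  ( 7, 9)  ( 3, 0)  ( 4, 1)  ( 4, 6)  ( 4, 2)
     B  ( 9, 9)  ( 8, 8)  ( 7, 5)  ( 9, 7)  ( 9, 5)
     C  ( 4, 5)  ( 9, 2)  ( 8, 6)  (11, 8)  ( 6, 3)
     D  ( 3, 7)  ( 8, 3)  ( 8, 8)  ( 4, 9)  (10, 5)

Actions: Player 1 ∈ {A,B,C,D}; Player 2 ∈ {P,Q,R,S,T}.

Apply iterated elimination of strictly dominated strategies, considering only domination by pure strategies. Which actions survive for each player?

Survivors P1:{B,C} P2:{P,S}

P1 drop A (B beats it: P:9>7 Q:8>3 R:7>4 S:9>4 T:9>4)
P2 drop Q (P beats it: B:9>8 C:5>2 D:7>3)
P2 drop R (S beats it: B:7>5 C:8>6 D:9>8)
P2 drop T (P beats it: B:9>5 C:5>3 D:7>5)
P1 drop D (B beats it: P:9>3 S:9>4)
P1→{B,C} P2→{P,S}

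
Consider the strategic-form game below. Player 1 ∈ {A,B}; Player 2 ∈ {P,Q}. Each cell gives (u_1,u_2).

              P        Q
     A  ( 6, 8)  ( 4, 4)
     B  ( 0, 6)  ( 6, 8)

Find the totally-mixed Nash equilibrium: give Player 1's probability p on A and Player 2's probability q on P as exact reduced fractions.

P1 indiff ⇒ q·6+(1-q)·4 = q·0+(1-q)·6 ⇒ q(6) = (1-q)(2) ⇒ q = 1/4
P2 indiff ⇒ p·8+(1-p)·6 = p·4+(1-p)·8 ⇒ p(4) = (1-p)(2) ⇒ p = 1/3

p=1/3, q=1/4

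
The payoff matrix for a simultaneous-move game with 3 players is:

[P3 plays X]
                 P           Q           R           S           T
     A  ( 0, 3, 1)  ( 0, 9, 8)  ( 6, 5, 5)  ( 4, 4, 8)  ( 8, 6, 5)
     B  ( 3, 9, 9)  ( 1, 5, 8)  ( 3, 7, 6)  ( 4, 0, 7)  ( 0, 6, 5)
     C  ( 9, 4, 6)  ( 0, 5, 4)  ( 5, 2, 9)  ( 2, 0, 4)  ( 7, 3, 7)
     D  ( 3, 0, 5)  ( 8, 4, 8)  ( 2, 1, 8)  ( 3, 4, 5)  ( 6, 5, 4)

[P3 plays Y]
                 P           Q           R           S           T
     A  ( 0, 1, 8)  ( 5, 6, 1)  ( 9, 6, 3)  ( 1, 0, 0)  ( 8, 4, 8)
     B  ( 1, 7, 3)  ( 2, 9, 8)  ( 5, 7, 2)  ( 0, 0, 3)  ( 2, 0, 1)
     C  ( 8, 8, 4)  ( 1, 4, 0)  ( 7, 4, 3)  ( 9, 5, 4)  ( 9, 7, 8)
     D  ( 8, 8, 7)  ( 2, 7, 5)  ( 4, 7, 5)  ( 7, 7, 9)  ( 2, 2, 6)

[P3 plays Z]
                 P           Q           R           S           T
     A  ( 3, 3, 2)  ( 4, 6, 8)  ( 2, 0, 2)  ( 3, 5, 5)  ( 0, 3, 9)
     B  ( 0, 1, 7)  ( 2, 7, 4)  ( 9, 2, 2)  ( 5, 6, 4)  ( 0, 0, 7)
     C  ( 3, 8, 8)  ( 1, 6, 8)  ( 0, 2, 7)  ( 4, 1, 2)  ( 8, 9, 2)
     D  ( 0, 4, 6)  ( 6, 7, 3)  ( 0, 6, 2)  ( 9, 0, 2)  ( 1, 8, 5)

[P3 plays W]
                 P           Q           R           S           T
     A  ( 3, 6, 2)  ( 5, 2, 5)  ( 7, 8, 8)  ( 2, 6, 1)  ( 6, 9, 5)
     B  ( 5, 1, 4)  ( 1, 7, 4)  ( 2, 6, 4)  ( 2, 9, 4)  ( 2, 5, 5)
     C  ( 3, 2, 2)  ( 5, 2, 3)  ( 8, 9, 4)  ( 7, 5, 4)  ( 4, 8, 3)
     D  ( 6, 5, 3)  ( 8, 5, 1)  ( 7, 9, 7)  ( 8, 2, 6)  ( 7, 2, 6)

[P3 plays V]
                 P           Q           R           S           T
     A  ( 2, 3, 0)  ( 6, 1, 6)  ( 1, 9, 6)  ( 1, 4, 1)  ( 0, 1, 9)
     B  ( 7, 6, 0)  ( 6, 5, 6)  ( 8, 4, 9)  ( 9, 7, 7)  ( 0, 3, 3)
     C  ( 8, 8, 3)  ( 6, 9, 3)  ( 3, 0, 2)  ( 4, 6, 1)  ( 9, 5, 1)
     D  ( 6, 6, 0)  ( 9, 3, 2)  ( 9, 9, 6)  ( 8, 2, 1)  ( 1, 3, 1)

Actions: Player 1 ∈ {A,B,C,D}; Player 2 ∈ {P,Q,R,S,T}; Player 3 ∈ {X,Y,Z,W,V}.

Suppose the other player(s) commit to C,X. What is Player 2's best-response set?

BR_2 = {Q}

u_2(P vs C,X) = 4
u_2(Q vs C,X) = 5
u_2(R vs C,X) = 2
u_2(S vs C,X) = 0
u_2(T vs C,X) = 3
max payoff 5 at {Q}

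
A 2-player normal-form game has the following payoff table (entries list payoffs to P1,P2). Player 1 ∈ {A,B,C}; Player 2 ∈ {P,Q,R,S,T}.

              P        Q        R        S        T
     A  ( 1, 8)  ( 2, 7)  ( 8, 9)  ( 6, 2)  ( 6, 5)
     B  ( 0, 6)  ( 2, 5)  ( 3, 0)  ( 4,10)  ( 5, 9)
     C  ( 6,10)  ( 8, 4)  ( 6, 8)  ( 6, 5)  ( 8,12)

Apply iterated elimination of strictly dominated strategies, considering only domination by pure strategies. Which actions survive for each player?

P1 drop B (C beats it: P:6>0 Q:8>2 R:6>3 S:6>4 T:8>5)
P2 drop Q (P beats it: A:8>7 C:10>4)
P2 drop S (P beats it: A:8>2 C:10>5)
P1→{A,C} P2→{P,R,T}

Survivors P1:{A,C} P2:{P,R,T}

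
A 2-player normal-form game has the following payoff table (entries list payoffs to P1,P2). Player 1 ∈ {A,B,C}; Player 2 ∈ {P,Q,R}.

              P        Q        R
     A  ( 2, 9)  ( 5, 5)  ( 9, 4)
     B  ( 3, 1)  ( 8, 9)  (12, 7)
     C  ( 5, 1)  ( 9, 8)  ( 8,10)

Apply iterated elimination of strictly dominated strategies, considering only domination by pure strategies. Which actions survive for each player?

P1 drop A (B beats it: P:3>2 Q:8>5 R:12>9)
P2 drop P (Q beats it: B:9>1 C:8>1)
P1→{B,C} P2→{Q,R}

Survivors P1:{B,C} P2:{Q,R}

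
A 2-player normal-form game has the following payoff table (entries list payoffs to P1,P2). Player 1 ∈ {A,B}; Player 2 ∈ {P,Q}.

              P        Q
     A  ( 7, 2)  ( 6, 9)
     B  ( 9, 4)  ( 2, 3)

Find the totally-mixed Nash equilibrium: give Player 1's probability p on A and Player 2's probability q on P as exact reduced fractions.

P1 indiff ⇒ q·7+(1-q)·6 = q·9+(1-q)·2 ⇒ q(-2) = (1-q)(-4) ⇒ q = 2/3
P2 indiff ⇒ p·2+(1-p)·4 = p·9+(1-p)·3 ⇒ p(-7) = (1-p)(-1) ⇒ p = 1/8

p=1/8, q=2/3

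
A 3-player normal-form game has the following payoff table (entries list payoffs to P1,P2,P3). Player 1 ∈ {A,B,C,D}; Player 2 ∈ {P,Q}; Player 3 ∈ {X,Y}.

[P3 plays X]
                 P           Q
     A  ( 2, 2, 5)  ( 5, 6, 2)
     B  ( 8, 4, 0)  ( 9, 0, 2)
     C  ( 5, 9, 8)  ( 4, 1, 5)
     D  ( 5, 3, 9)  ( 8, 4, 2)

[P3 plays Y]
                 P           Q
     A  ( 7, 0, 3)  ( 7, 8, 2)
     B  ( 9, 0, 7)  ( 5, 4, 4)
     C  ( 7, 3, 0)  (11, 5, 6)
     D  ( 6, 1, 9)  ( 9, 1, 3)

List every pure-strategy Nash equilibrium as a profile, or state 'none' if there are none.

(A,P,X): not NE [P1→B gives 8>2; P2→Q gives 6>2]
(A,P,Y): not NE [P1→B gives 9>7; P2→Q gives 8>0; P3→X gives 5>3]
(A,Q,X): not NE [P1→B gives 9>5]
(A,Q,Y): not NE [P1→C gives 11>7]
(B,P,X): not NE [P3→Y gives 7>0]
(B,P,Y): not NE [P2→Q gives 4>0]
(B,Q,X): not NE [P2→P gives 4>0; P3→Y gives 4>2]
(B,Q,Y): not NE [P1→C gives 11>5]
(C,P,X): not NE [P1→B gives 8>5]
(C,P,Y): not NE [P1→B gives 9>7; P2→Q gives 5>3; P3→X gives 8>0]
(C,Q,X): not NE [P1→B gives 9>4; P2→P gives 9>1; P3→Y gives 6>5]
(C,Q,Y): NE
(D,P,X): not NE [P1→B gives 8>5; P2→Q gives 4>3]
(D,P,Y): not NE [P1→B gives 9>6]
(D,Q,X): not NE [P1→B gives 9>8; P3→Y gives 3>2]
(D,Q,Y): not NE [P1→C gives 11>9]

NE set: (C,Q,Y)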